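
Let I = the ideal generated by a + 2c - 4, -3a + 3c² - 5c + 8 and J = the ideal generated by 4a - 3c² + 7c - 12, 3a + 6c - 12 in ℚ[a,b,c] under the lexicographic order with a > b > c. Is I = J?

Equality of ideals is decidable: compute both reduced Gröbner bases (unique for the ordering) and check whether they agree.
Buchberger on the first generating set:
f_1 = a + 2c - 4, LT = a.
f_2 = -3a + 3c² - 5c + 8, LT = a.

S(f_1,f_2): lcm = a. S = c² + ⅓c - 4/3.
  leading term c²: no divisor's leading term divides it; move c² to the remainder.
  leading term c: no divisor's leading term divides it; move ⅓c to the remainder.
  leading term 1: no divisor's leading term divides it; move -4/3 to the remainder.
  remainder c² + ⅓c - 4/3 ≠ 0; add g_3 = c² + ⅓c - 4/3 to the basis.

S(f_1,g_3): leading monomials are coprime, so the S-polynomial reduces to 0 (Buchberger's first criterion).
S(f_2,g_3): leading monomials are coprime, so the S-polynomial reduces to 0 (Buchberger's first criterion).
Every S-polynomial of the final basis reduces to 0, so we have a Gröbner basis.
Inter-reduce: drop elements whose leading term is divisible by another's, tail-reduce, and make monic.
Reduced Gröbner basis: {a + 2c - 4, c² + ⅓c - 4/3}.

Buchberger on the second generating set:
h_1 = 4a - 3c² + 7c - 12, LT = a.
h_2 = 3a + 6c - 12, LT = a.

S(h_1,h_2): lcm = a. S = -¾c² - ¼c + 1.
  leading term c²: no divisor's leading term divides it; move -¾c² to the remainder.
  leading term c: no divisor's leading term divides it; move -¼c to the remainder.
  leading term 1: no divisor's leading term divides it; move 1 to the remainder.
  remainder -¾c² - ¼c + 1 ≠ 0; add k_3 = -¾c² - ¼c + 1 to the basis.

S(h_1,k_3): leading monomials are coprime, so the S-polynomial reduces to 0 (Buchberger's first criterion).
S(h_2,k_3): leading monomials are coprime, so the S-polynomial reduces to 0 (Buchberger's first criterion).
Every S-polynomial of the final basis reduces to 0, so we have a Gröbner basis.
Inter-reduce: drop elements whose leading term is divisible by another's, tail-reduce, and make monic.
Reduced Gröbner basis: {a + 2c - 4, c² + ⅓c - 4/3}.

Same reduced basis, so the two generating sets span the same ideal.
The same test decides containment: I ⊆ J iff every generator of I reduces to 0 modulo a Gröbner basis of J.

Yes, the ideals are equal.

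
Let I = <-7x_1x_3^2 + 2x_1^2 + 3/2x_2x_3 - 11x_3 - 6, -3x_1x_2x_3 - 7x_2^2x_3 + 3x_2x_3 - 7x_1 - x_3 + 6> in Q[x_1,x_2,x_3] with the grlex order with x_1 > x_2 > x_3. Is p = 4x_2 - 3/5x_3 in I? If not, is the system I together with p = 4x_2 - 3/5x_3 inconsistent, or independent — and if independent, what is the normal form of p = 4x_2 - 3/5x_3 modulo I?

First compute the reduced Gröbner basis of I by Buchberger's algorithm.
f_1 = -7x_1x_3^2 + 2x_1^2 + 3/2x_2x_3 - 11x_3 - 6, LT = x_1x_3^2.
f_2 = -3x_1x_2x_3 - 7x_2^2x_3 + 3x_2x_3 - 7x_1 - x_3 + 6, LT = x_1x_2x_3.

S(f_1,f_2): lcm = x_1x_2x_3^2. S = -7/3x_2^2x_3^2 - 2/7x_1^2x_2 - 3/14x_2^2x_3 + x_2x_3^2 - 7/3x_1x_3 + 11/7x_2x_3 - 1/3x_3^2 + 6/7x_2 + 2x_3.
  reduce S modulo (f_1, f_2):
  remainder -7/3x_2^2x_3^2 - 2/7x_1^2x_2 - 3/14x_2^2x_3 + x_2x_3^2 - 7/3x_1x_3 + 11/7x_2x_3 - 1/3x_3^2 + 6/7x_2 + 2x_3 ≠ 0; add h_3 = -7/3x_2^2x_3^2 - 2/7x_1^2x_2 - 3/14x_2^2x_3 + x_2x_3^2 - 7/3x_1x_3 + 11/7x_2x_3 - 1/3x_3^2 + 6/7x_2 + 2x_3 to the basis.

S(f_1,h_3): lcm = x_1x_2^2x_3^2. S = -6/49x_1^3x_2 - 2/7x_1^2x_2^2 - 9/98x_1x_2^2x_3 + 3/7x_1x_2x_3^2 - 3/14x_2^3x_3 - x_1^2x_3 + 33/49x_1x_2x_3 - 1/7x_1x_3^2 + 11/7x_2^2x_3 + 18/49x_1x_2 + 6/7x_1x_3 + 6/7x_2^2.
  reduce S modulo (f_1, f_2, h_3):
  remainder -6/49x_1^3x_2 - 2/7x_1^2x_2^2 + 6/49x_1^2x_2 - x_1^2x_3 - 2/49x_1^2 + 57/98x_1x_2 + 6/7x_1x_3 + 6/7x_2^2 - 11/7x_1 - 27/49x_2 + 72/49 ≠ 0; add h_4 = -6/49x_1^3x_2 - 2/7x_1^2x_2^2 + 6/49x_1^2x_2 - x_1^2x_3 - 2/49x_1^2 + 57/98x_1x_2 + 6/7x_1x_3 + 6/7x_2^2 - 11/7x_1 - 27/49x_2 + 72/49 to the basis.

The other S-polynomials (S(f_2,h_3), S(f_1,h_4), S(f_2,h_4), S(h_3,h_4)) all reduce to 0 modulo the current basis, so we have a Gröbner basis.
Inter-reduce: drop elements whose leading term is divisible by another's, tail-reduce, and make monic.
Reduced Gröbner basis: {x_1^3x_2 + 7/3x_1^2x_2^2 - x_1^2x_2 + 49/6x_1^2x_3 + 1/3x_1^2 - 19/4x_1x_2 - 7x_1x_3 - 7x_2^2 + 77/6x_1 + 9/2x_2 - 12, x_2^2x_3^2 + 6/49x_1^2x_2 + 9/98x_2^2x_3 - 3/7x_2x_3^2 + x_1x_3 - 33/49x_2x_3 + 1/7x_3^2 - 18/49x_2 - 6/7x_3, x_1x_2x_3 + 7/3x_2^2x_3 - x_2x_3 + 7/3x_1 + 1/3x_3 - 2, x_1x_3^2 - 2/7x_1^2 - 3/14x_2x_3 + 11/7x_3 + 6/7}.
Label its elements g_1 = x_1^3x_2 + 7/3x_1^2x_2^2 - x_1^2x_2 + 49/6x_1^2x_3 + 1/3x_1^2 - 19/4x_1x_2 - 7x_1x_3 - 7x_2^2 + 77/6x_1 + 9/2x_2 - 12, g_2 = x_2^2x_3^2 + 6/49x_1^2x_2 + 9/98x_2^2x_3 - 3/7x_2x_3^2 + x_1x_3 - 33/49x_2x_3 + 1/7x_3^2 - 18/49x_2 - 6/7x_3, g_3 = x_1x_2x_3 + 7/3x_2^2x_3 - x_2x_3 + 7/3x_1 + 1/3x_3 - 2, g_4 = x_1x_3^2 - 2/7x_1^2 - 3/14x_2x_3 + 11/7x_3 + 6/7.

Reduce p = 4x_2 - 3/5x_3 modulo G:
  leading term x_2: no divisor's leading term divides it; move 4x_2 to the remainder.
  leading term x_3: no divisor's leading term divides it; move -3/5x_3 to the remainder.
  normal form = 4x_2 - 3/5x_3.
The normal form is nonzero, so p ∉ I. Since p minus its normal form lies in I, I + (p) = I + (r) where r = 4x_2 - 3/5x_3; decide whether this ideal is the whole ring.
Run Buchberger on G together with r (pairs among the g_i already reduce to 0 since G is a Gröbner basis):
g_1 = x_1^3x_2 + 7/3x_1^2x_2^2 - x_1^2x_2 + 49/6x_1^2x_3 + 1/3x_1^2 - 19/4x_1x_2 - 7x_1x_3 - 7x_2^2 + 77/6x_1 + 9/2x_2 - 12, LT = x_1^3x_2.
g_2 = x_2^2x_3^2 + 6/49x_1^2x_2 + 9/98x_2^2x_3 - 3/7x_2x_3^2 + x_1x_3 - 33/49x_2x_3 + 1/7x_3^2 - 18/49x_2 - 6/7x_3, LT = x_2^2x_3^2.
g_3 = x_1x_2x_3 + 7/3x_2^2x_3 - x_2x_3 + 7/3x_1 + 1/3x_3 - 2, LT = x_1x_2x_3.
g_4 = x_1x_3^2 - 2/7x_1^2 - 3/14x_2x_3 + 11/7x_3 + 6/7, LT = x_1x_3^2.
r = 4x_2 - 3/5x_3, LT = x_2.

S(g_1,r): lcm = x_1^3x_2. S = 3/20x_1^3x_3 + 7/3x_1^2x_2^2 - x_1^2x_2 + 49/6x_1^2x_3 + 1/3x_1^2 - 19/4x_1x_2 - 7x_1x_3 - 7x_2^2 + 77/6x_1 + 9/2x_2 - 12.
  reduce S modulo (g_1, g_2, g_3, g_4, r):
  remainder 3/20x_1^3x_3 + 96137/12000x_1^2x_3 - 6069/320000x_3^3 - 29/60x_1^2 - 1879/240x_1x_3 - 609/8000x_3^2 + 763/60x_1 + 6889/12000x_3 - 113/10 ≠ 0; add m_6 = 3/20x_1^3x_3 + 96137/12000x_1^2x_3 - 6069/320000x_3^3 - 29/60x_1^2 - 1879/240x_1x_3 - 609/8000x_3^2 + 763/60x_1 + 6889/12000x_3 - 113/10 to the basis.

S(g_2,r): lcm = x_2^2x_3^2. S = 3/20x_2x_3^3 + 6/49x_1^2x_2 + 9/98x_2^2x_3 - 3/7x_2x_3^2 + x_1x_3 - 33/49x_2x_3 + 1/7x_3^2 - 18/49x_2 - 6/7x_3.
  reduce S modulo (g_1, g_2, g_3, g_4, r, m_6):
  remainder 9/400x_3^4 + 9/490x_1^2x_3 - 2439/39200x_3^3 + x_1x_3 + 41/980x_3^2 - 447/490x_3 ≠ 0; add m_7 = 9/400x_3^4 + 9/490x_1^2x_3 - 2439/39200x_3^3 + x_1x_3 + 41/980x_3^2 - 447/490x_3 to the basis.

S(g_3,r): lcm = x_1x_2x_3. S = 3/20x_1x_3^2 + 7/3x_2^2x_3 - x_2x_3 + 7/3x_1 + 1/3x_3 - 2.
  reduce S modulo (g_1, g_2, g_3, g_4, r, m_6, m_7):
  remainder 21/400x_3^3 + 3/70x_1^2 - 813/5600x_3^2 + 7/3x_1 + 41/420x_3 - 149/70 ≠ 0; add m_8 = 21/400x_3^3 + 3/70x_1^2 - 813/5600x_3^2 + 7/3x_1 + 41/420x_3 - 149/70 to the basis.

S(g_1,m_6): lcm = x_1^3x_2x_3. S = 7/3x_1^2x_2^2x_3 - 97937/1800x_1^2x_2x_3 + 49/6x_1^2x_3^2 + 2023/16000x_2x_3^3 + 29/9x_1^2x_2 + 1/3x_1^2x_3 + 427/9x_1x_2x_3 - 7x_1x_3^2 - 7x_2^2x_3 + 203/400x_2x_3^2 - 763/9x_1x_2 + 77/6x_1x_3 + 1211/1800x_2x_3 + 226/3x_2 - 12x_3.
  reduce S modulo (g_1, g_2, g_3, g_4, r, m_6, m_7, m_8):
  remainder 7/3x_1^3 + 49/60x_1^2x_3 + 3367/27x_1^2 + 287/54x_1x_3 - 539/120x_3^2 - 4319/36x_1 + 49/5x_3 + 21/2 ≠ 0; add m_9 = 7/3x_1^3 + 49/60x_1^2x_3 + 3367/27x_1^2 + 287/54x_1x_3 - 539/120x_3^2 - 4319/36x_1 + 49/5x_3 + 21/2 to the basis.

The other S-polynomials (S(g_1,g_2), S(g_1,g_3), S(g_1,g_4), S(g_2,g_3), S(g_2,g_4), S(g_3,g_4), S(g_4,r), S(g_2,m_6), S(g_3,m_6), S(g_4,m_6), S(r,m_6), S(g_1,m_7), S(g_2,m_7), S(g_3,m_7), S(g_4,m_7), S(r,m_7), S(m_6,m_7), S(g_1,m_8), S(g_2,m_8), S(g_3,m_8), S(g_4,m_8), S(r,m_8), S(m_6,m_8), S(m_7,m_8), S(g_1,m_9), S(g_2,m_9), S(g_3,m_9), S(g_4,m_9), S(r,m_9), S(m_6,m_9), S(m_7,m_9), S(m_8,m_9)) all reduce to 0 modulo the current basis, so we have a Gröbner basis.
Inter-reduce: drop elements whose leading term is divisible by another's, tail-reduce, and make monic.
Reduced Gröbner basis: {x_1^3 + 7/20x_1^2x_3 + 481/9x_1^2 + 41/18x_1x_3 - 77/40x_3^2 - 617/12x_1 + 21/5x_3 + 9/2, x_1x_3^2 - 2/7x_1^2 - 9/280x_3^2 + 11/7x_3 + 6/7, x_3^3 + 40/49x_1^2 - 271/98x_3^2 + 400/9x_1 + 820/441x_3 - 5960/147, x_2 - 3/20x_3}.
The reduced Gröbner basis of I + (p) is {x_1^3 + 7/20x_1^2x_3 + 481/9x_1^2 + 41/18x_1x_3 - 77/40x_3^2 - 617/12x_1 + 21/5x_3 + 9/2, x_1x_3^2 - 2/7x_1^2 - 9/280x_3^2 + 11/7x_3 + 6/7, x_3^3 + 40/49x_1^2 - 271/98x_3^2 + 400/9x_1 + 820/441x_3 - 5960/147, x_2 - 3/20x_3} ≠ {1}, a proper ideal, so the enlarged system stays consistent: p is independent of I, with normal form 4x_2 - 3/5x_3.

The remainder on division by a Gröbner basis is unique — it is the normal form.

4x_2 - 3/5x_3 is independent of I; its normal form modulo I is 4x_2 - 3/5x_3.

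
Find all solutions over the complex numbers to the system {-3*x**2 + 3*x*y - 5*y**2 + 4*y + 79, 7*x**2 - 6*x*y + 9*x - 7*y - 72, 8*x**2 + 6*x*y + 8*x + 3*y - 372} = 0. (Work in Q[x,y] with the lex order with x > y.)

{(5, 4)}

Compute a lex Gröbner basis by Buchberger's algorithm.
f_1 = -3*x**2 + 3*x*y - 5*y**2 + 4*y + 79, LT = x**2.
f_2 = 7*x**2 - 6*x*y + 9*x - 7*y - 72, LT = x**2.
f_3 = 8*x**2 + 6*x*y + 8*x + 3*y - 372, LT = x**2.

S(f_1,f_2): lcm = x**2. S = -1/7*x*y - 9/7*x + 5/3*y**2 - 1/3*y - 337/21.
  leading term x*y: no divisor's leading term divides it; move -1/7*x*y to the remainder.
  leading term x: no divisor's leading term divides it; move -9/7*x to the remainder.
  leading term y**2: no divisor's leading term divides it; move 5/3*y**2 to the remainder.
  leading term y: no divisor's leading term divides it; move -1/3*y to the remainder.
  leading term 1: no divisor's leading term divides it; move -337/21 to the remainder.
  remainder -1/7*x*y - 9/7*x + 5/3*y**2 - 1/3*y - 337/21 ≠ 0; add h_4 = -1/7*x*y - 9/7*x + 5/3*y**2 - 1/3*y - 337/21 to the basis.

S(f_1,f_3): lcm = x**2. S = -7/4*x*y - x + 5/3*y**2 - 41/24*y + 121/6.
  leading term x*y: subtract (49/4)·h_4 from -7/4*x*y - x + 5/3*y**2 - 41/24*y + 121/6 → 59/4*x - 75/4*y**2 + 19/8*y + 867/4
  leading term x: no divisor's leading term divides it; move 59/4*x to the remainder.
  leading term y**2: no divisor's leading term divides it; move -75/4*y**2 to the remainder.
  leading term y: no divisor's leading term divides it; move 19/8*y to the remainder.
  leading term 1: no divisor's leading term divides it; move 867/4 to the remainder.
  remainder 59/4*x - 75/4*y**2 + 19/8*y + 867/4 ≠ 0; add h_5 = 59/4*x - 75/4*y**2 + 19/8*y + 867/4 to the basis.

S(f_1,h_4): lcm = x**2*y. S = -9*x**2 + 32/3*x*y**2 - 7/3*x*y - 337/3*x + 5/3*y**3 - 4/3*y**2 - 79/3*y.
  leading term x**2: subtract (3)·f_1 from -9*x**2 + 32/3*x*y**2 - 7/3*x*y - 337/3*x + 5/3*y**3 - 4/3*y**2 - 79/3*y → 32/3*x*y**2 - 34/3*x*y - 337/3*x + 5/3*y**3 + 41/3*y**2 - 115/3*y - 237
  leading term x*y**2: subtract (-224/3*y)·h_4 from 32/3*x*y**2 - 34/3*x*y - 337/3*x + 5/3*y**3 + 41/3*y**2 - 115/3*y - 237 → -322/3*x*y - 337/3*x + 1135/9*y**3 - 101/9*y**2 - 11129/9*y - 237
  leading term x*y: subtract (2254/3)·h_4 from -322/3*x*y - 337/3*x + 1135/9*y**3 - 101/9*y**2 - 11129/9*y - 237 → 2561/3*x + 1135/9*y**3 - 11371/9*y**2 - 8875/9*y + 106381/9
  leading term x: subtract (10244/177)·h_5 from 2561/3*x + 1135/9*y**3 - 11371/9*y**2 - 8875/9*y + 106381/9 → 1135/9*y**3 - 94664/531*y**2 - 1193227/1062*y - 384682/531
  leading term y**3: no divisor's leading term divides it; move 1135/9*y**3 to the remainder.
  leading term y**2: no divisor's leading term divides it; move -94664/531*y**2 to the remainder.
  leading term y: no divisor's leading term divides it; move -1193227/1062*y to the remainder.
  leading term 1: no divisor's leading term divides it; move -384682/531 to the remainder.
  remainder 1135/9*y**3 - 94664/531*y**2 - 1193227/1062*y - 384682/531 ≠ 0; add h_6 = 1135/9*y**3 - 94664/531*y**2 - 1193227/1062*y - 384682/531 to the basis.

S(f_3,h_4): lcm = x**2*y. S = -9*x**2 + 149/12*x*y**2 - 4/3*x*y - 337/3*x + 3/8*y**2 - 93/2*y.
  leading term x**2: subtract (3)·f_1 from -9*x**2 + 149/12*x*y**2 - 4/3*x*y - 337/3*x + 3/8*y**2 - 93/2*y → 149/12*x*y**2 - 31/3*x*y - 337/3*x + 123/8*y**2 - 117/2*y - 237
  leading term x*y**2: subtract (-1043/12*y)·h_4 from 149/12*x*y**2 - 31/3*x*y - 337/3*x + 123/8*y**2 - 117/2*y - 237 → -1465/12*x*y - 337/3*x + 5215/36*y**3 - 979/72*y**2 - 52319/36*y - 237
  leading term x*y: subtract (10255/12)·h_4 from -1465/12*x*y - 337/3*x + 5215/36*y**3 - 979/72*y**2 - 52319/36*y - 237 → 11837/12*x + 5215/36*y**3 - 103529/72*y**2 - 10516/9*y + 485173/36
  leading term x: subtract (11837/177)·h_5 from 11837/12*x + 5215/36*y**3 - 103529/72*y**2 - 10516/9*y + 485173/36 → 5215/36*y**3 - 781561/4248*y**2 - 5638261/4248*y - 1081415/1062
  leading term y**3: subtract (1043/908)·h_6 from 5215/36*y**3 - 781561/4248*y**2 - 5638261/4248*y - 1081415/1062 → 6684919/321432*y**2 - 5891581/160716*y - 7478257/40179
  leading term y**2: no divisor's leading term divides it; move 6684919/321432*y**2 to the remainder.
  leading term y: no divisor's leading term divides it; move -5891581/160716*y to the remainder.
  leading term 1: no divisor's leading term divides it; move -7478257/40179 to the remainder.
  remainder 6684919/321432*y**2 - 5891581/160716*y - 7478257/40179 ≠ 0; add h_7 = 6684919/321432*y**2 - 5891581/160716*y - 7478257/40179 to the basis.

S(f_1,h_5): lcm = x**2. S = 75/59*x*y**2 - 137/118*x*y - 867/59*x + 5/3*y**2 - 4/3*y - 79/3.
  leading term x*y**2: subtract (-525/59*y)·h_4 from 75/59*x*y**2 - 137/118*x*y - 867/59*x + 5/3*y**2 - 4/3*y - 79/3 → -1487/118*x*y - 867/59*x + 875/59*y**3 - 230/177*y**2 - 25511/177*y - 79/3
  leading term x*y: subtract (10409/118)·h_4 from -1487/118*x*y - 867/59*x + 875/59*y**3 - 230/177*y**2 - 25511/177*y - 79/3 → 11649/118*x + 875/59*y**3 - 52505/354*y**2 - 40613/354*y + 491797/354
  leading term x: subtract (23298/3481)·h_5 from 11649/118*x + 875/59*y**3 - 52505/354*y**2 - 40613/354*y + 491797/354 → 875/59*y**3 - 238385/10443*y**2 - 5456327/41772*y - 641513/10443
  leading term y**3: subtract (1575/13393)·h_6 from 875/59*y**3 - 238385/10443*y**2 - 5456327/41772*y - 641513/10443 → -4414795/2370561*y**2 + 14302121/9482244*y + 56334599/2370561
  leading term y**2: subtract (-35318360/394410221)·h_7 from -4414795/2370561*y**2 + 14302121/9482244*y + 56334599/2370561 → -2799284659/1577640884*y + 2799284659/394410221
  leading term y: no divisor's leading term divides it; move -2799284659/1577640884*y to the remainder.
  leading term 1: no divisor's leading term divides it; move 2799284659/394410221 to the remainder.
  remainder -2799284659/1577640884*y + 2799284659/394410221 ≠ 0; add h_8 = -2799284659/1577640884*y + 2799284659/394410221 to the basis.

The other S-polynomials (S(f_2,f_3), S(f_2,h_4), S(f_2,h_5), S(f_3,h_5), S(h_4,h_5), S(f_1,h_6), S(f_2,h_6), S(f_3,h_6), S(h_4,h_6), S(h_5,h_6), S(f_1,h_7), S(f_2,h_7), S(f_3,h_7), S(h_4,h_7), S(h_5,h_7), S(h_6,h_7), S(f_1,h_8), S(f_2,h_8), S(f_3,h_8), S(h_4,h_8), S(h_5,h_8), S(h_6,h_8), S(h_7,h_8)) all reduce to 0 modulo the current basis, so we have a Gröbner basis.
Inter-reduce: drop elements whose leading term is divisible by another's, tail-reduce, and make monic.
Reduced Gröbner basis: {x - 5, y - 4}.

Elimination: the polynomial y - 4 lies in the elimination ideal for y, so y ∈ {4}. For each such y, the remaining basis elements (now univariate) give the rest of the solution.
  y = 4: the earlier basis element becomes x - 5 = 0, giving x = 5 — point (5, 4).
Substituting each solution back into the original system confirms all equations vanish.
This is the nonlinear analogue of row-reducing a linear system.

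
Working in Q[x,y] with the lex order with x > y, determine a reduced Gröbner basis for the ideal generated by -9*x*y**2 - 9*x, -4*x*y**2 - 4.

f_1 = -9*x*y**2 - 9*x, LT = x*y**2.
f_2 = -4*x*y**2 - 4, LT = x*y**2.

S(f_1,f_2): lcm = x*y**2. S = x - 1.
  leading term x: no divisor's leading term divides it; move x to the remainder.
  leading term 1: no divisor's leading term divides it; move -1 to the remainder.
  remainder x - 1 ≠ 0; add g_3 = x - 1 to the basis.

S(f_1,g_3): lcm = x*y**2. S = x + y**2.
  leading term x: subtract (1)·g_3 from x + y**2 → y**2 + 1
  leading term y**2: no divisor's leading term divides it; move y**2 to the remainder.
  leading term 1: no divisor's leading term divides it; move 1 to the remainder.
  remainder y**2 + 1 ≠ 0; add g_4 = y**2 + 1 to the basis.

S(f_2,g_3): lcm = x*y**2. S = y**2 + 1.
  leading term y**2: subtract (1)·g_4 from y**2 + 1 → 0
  remainder 0.

S(f_1,g_4): lcm = x*y**2. S = 0.
  remainder 0.

S(f_2,g_4): lcm = x*y**2. S = -x + 1.
  leading term x: subtract (-1)·g_3 from -x + 1 → 0
  remainder 0.

S(g_3,g_4): leading monomials are coprime, so the S-polynomial reduces to 0 (Buchberger's first criterion).
Every S-polynomial of the final basis reduces to 0, so we have a Gröbner basis.
Inter-reduce: drop elements whose leading term is divisible by another's, tail-reduce, and make monic.

G = {x - 1, y**2 + 1}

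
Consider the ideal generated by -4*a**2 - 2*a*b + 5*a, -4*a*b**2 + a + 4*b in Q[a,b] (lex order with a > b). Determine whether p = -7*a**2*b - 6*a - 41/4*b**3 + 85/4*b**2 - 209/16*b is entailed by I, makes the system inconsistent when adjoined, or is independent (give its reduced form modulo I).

First compute the reduced Gröbner basis of I by Buchberger's algorithm.
f_1 = -4*a**2 - 2*a*b + 5*a, LT = a**2.
f_2 = -4*a*b**2 + a + 4*b, LT = a*b**2.

S(f_1,f_2): lcm = a**2*b**2. S = 1/4*a**2 + 1/2*a*b**3 - 5/4*a*b**2 + a*b.
  reduce S modulo (f_1, f_2):
  remainder a*b + 1/2*b**2 - 5/4*b ≠ 0; add h_3 = a*b + 1/2*b**2 - 5/4*b to the basis.

S(f_2,h_3): lcm = a*b**2. S = -1/4*a - 1/2*b**3 + 5/4*b**2 - b.
  reduce S modulo (f_1, f_2, h_3):
  remainder -1/4*a - 1/2*b**3 + 5/4*b**2 - b ≠ 0; add h_4 = -1/4*a - 1/2*b**3 + 5/4*b**2 - b to the basis.

S(f_2,h_4): lcm = a*b**2. S = -1/4*a - 2*b**5 + 5*b**4 - 4*b**3 - b.
  reduce S modulo (f_1, f_2, h_3, h_4):
  remainder -2*b**5 + 5*b**4 - 7/2*b**3 - 5/4*b**2 ≠ 0; add h_5 = -2*b**5 + 5*b**4 - 7/2*b**3 - 5/4*b**2 to the basis.

S(h_3,h_4): lcm = a*b. S = -2*b**4 + 5*b**3 - 7/2*b**2 - 5/4*b.
  reduce S modulo (f_1, f_2, h_3, h_4, h_5):
  remainder -2*b**4 + 5*b**3 - 7/2*b**2 - 5/4*b ≠ 0; add h_6 = -2*b**4 + 5*b**3 - 7/2*b**2 - 5/4*b to the basis.

The other S-polynomials (S(f_1,h_3), S(f_1,h_4), S(f_1,h_5), S(f_2,h_5), S(h_3,h_5), S(h_4,h_5), S(f_1,h_6), S(f_2,h_6), S(h_3,h_6), S(h_4,h_6), S(h_5,h_6)) all reduce to 0 modulo the current basis, so we have a Gröbner basis.
Inter-reduce: drop elements whose leading term is divisible by another's, tail-reduce, and make monic.
Reduced Gröbner basis: {a + 2*b**3 - 5*b**2 + 4*b, b**4 - 5/2*b**3 + 7/4*b**2 + 5/8*b}.
Label its elements g_1 = a + 2*b**3 - 5*b**2 + 4*b, g_2 = b**4 - 5/2*b**3 + 7/4*b**2 + 5/8*b.

Reduce p = -7*a**2*b - 6*a - 41/4*b**3 + 85/4*b**2 - 209/16*b modulo G:
  leading term a**2*b: subtract (-7*a*b)·g_1 from -7*a**2*b - 6*a - 41/4*b**3 + 85/4*b**2 - 209/16*b → 14*a*b**4 - 35*a*b**3 + 28*a*b**2 - 6*a - 41/4*b**3 + 85/4*b**2 - 209/16*b
  leading term a*b**4: subtract (14*b**4)·g_1 from 14*a*b**4 - 35*a*b**3 + 28*a*b**2 - 6*a - 41/4*b**3 + 85/4*b**2 - 209/16*b → -35*a*b**3 + 28*a*b**2 - 6*a - 28*b**7 + 70*b**6 - 56*b**5 - 41/4*b**3 + 85/4*b**2 - 209/16*b
  leading term a*b**3: subtract (-35*b**3)·g_1 from -35*a*b**3 + 28*a*b**2 - 6*a - 28*b**7 + 70*b**6 - 56*b**5 - 41/4*b**3 + 85/4*b**2 - 209/16*b → 28*a*b**2 - 6*a - 28*b**7 + 140*b**6 - 231*b**5 + 140*b**4 - 41/4*b**3 + 85/4*b**2 - 209/16*b
  leading term a*b**2: subtract (28*b**2)·g_1 from 28*a*b**2 - 6*a - 28*b**7 + 140*b**6 - 231*b**5 + 140*b**4 - 41/4*b**3 + 85/4*b**2 - 209/16*b → -6*a - 28*b**7 + 140*b**6 - 287*b**5 + 280*b**4 - 489/4*b**3 + 85/4*b**2 - 209/16*b
  leading term a: subtract (-6)·g_1 from -6*a - 28*b**7 + 140*b**6 - 287*b**5 + 280*b**4 - 489/4*b**3 + 85/4*b**2 - 209/16*b → -28*b**7 + 140*b**6 - 287*b**5 + 280*b**4 - 441/4*b**3 - 35/4*b**2 + 175/16*b
  leading term b**7: subtract (-28*b**3)·g_2 from -28*b**7 + 140*b**6 - 287*b**5 + 280*b**4 - 441/4*b**3 - 35/4*b**2 + 175/16*b → 70*b**6 - 238*b**5 + 595/2*b**4 - 441/4*b**3 - 35/4*b**2 + 175/16*b
  leading term b**6: subtract (70*b**2)·g_2 from 70*b**6 - 238*b**5 + 595/2*b**4 - 441/4*b**3 - 35/4*b**2 + 175/16*b → -63*b**5 + 175*b**4 - 154*b**3 - 35/4*b**2 + 175/16*b
  leading term b**5: subtract (-63*b)·g_2 from -63*b**5 + 175*b**4 - 154*b**3 - 35/4*b**2 + 175/16*b → 35/2*b**4 - 175/4*b**3 + 245/8*b**2 + 175/16*b
  leading term b**4: subtract (35/2)·g_2 from 35/2*b**4 - 175/4*b**3 + 245/8*b**2 + 175/16*b → 0
  normal form = 0.
Since the normal form is 0, p ∈ I.

-7*a**2*b - 6*a - 41/4*b**3 + 85/4*b**2 - 209/16*b lies in I (it reduces to 0).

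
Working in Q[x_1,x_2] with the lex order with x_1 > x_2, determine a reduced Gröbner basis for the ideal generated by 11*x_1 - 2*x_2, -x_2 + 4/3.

G = {x_1 - 8/33, x_2 - 4/3}

Buchberger's algorithm terminates because the ascending chain of leading-term ideals stabilizes.

f_1 = 11*x_1 - 2*x_2, LT = x_1.
f_2 = -x_2 + 4/3, LT = x_2.

The S-polynomials (S(f_1,f_2)) all reduce to 0 modulo the current basis, so we have a Gröbner basis.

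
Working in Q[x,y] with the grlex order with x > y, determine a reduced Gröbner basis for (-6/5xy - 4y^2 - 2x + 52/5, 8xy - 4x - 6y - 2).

G = {x^2 - 53/13x + 25/26y + 83/26, xy - 1/2x - 3/4y - 1/4, y^2 + 13/20x + 9/40y - 101/40}

f_1 = -6/5xy - 4y^2 - 2x + 52/5, LT = xy.
f_2 = 8xy - 4x - 6y - 2, LT = xy.

S(f_1,f_2): lcm = xy. S = 10/3y^2 + 13/6x + 3/4y - 101/12.
  leading term y^2: no divisor's leading term divides it; move 10/3y^2 to the remainder.
  leading term x: no divisor's leading term divides it; move 13/6x to the remainder.
  leading term y: no divisor's leading term divides it; move 3/4y to the remainder.
  leading term 1: no divisor's leading term divides it; move -101/12 to the remainder.
  remainder 10/3y^2 + 13/6x + 3/4y - 101/12 ≠ 0; add g_3 = 10/3y^2 + 13/6x + 3/4y - 101/12 to the basis.

S(f_1,g_3): lcm = xy^2. S = 10/3y^3 - 13/20x^2 + 173/120xy + 101/40x - 26/3y.
  leading term y^3: subtract (y)·g_3 from 10/3y^3 - 13/20x^2 + 173/120xy + 101/40x - 26/3y → -13/20x^2 - 29/40xy - 3/4y^2 + 101/40x - 1/4y
  leading term x^2: no divisor's leading term divides it; move -13/20x^2 to the remainder.
  leading term xy: subtract (29/48)·f_1 from -29/40xy - 3/4y^2 + 101/40x - 1/4y → 5/3y^2 + 56/15x - 1/4y - 377/60
  leading term y^2: subtract (1/2)·g_3 from 5/3y^2 + 56/15x - 1/4y - 377/60 → 53/20x - 5/8y - 83/40
  leading term x: no divisor's leading term divides it; move 53/20x to the remainder.
  leading term y: no divisor's leading term divides it; move -5/8y to the remainder.
  leading term 1: no divisor's leading term divides it; move -83/40 to the remainder.
  remainder -13/20x^2 + 53/20x - 5/8y - 83/40 ≠ 0; add g_4 = -13/20x^2 + 53/20x - 5/8y - 83/40 to the basis.

S(f_2,g_3): lcm = xy^2. S = -13/20x^2 - 29/40xy - 3/4y^2 + 101/40x - 1/4y.
  leading term x^2: subtract (1)·g_4 from -13/20x^2 - 29/40xy - 3/4y^2 + 101/40x - 1/4y → -29/40xy - 3/4y^2 - 1/8x + 3/8y + 83/40
  leading term xy: subtract (29/48)·f_1 from -29/40xy - 3/4y^2 - 1/8x + 3/8y + 83/40 → 5/3y^2 + 13/12x + 3/8y - 101/24
  leading term y^2: subtract (1/2)·g_3 from 5/3y^2 + 13/12x + 3/8y - 101/24 → 0
  remainder 0.

S(f_1,g_4): lcm = x^2y. S = 10/3xy^2 + 5/3x^2 + 53/13xy - 25/26y^2 - 26/3x - 83/26y.
  leading term xy^2: subtract (-25/9y)·f_1 from 10/3xy^2 + 5/3x^2 + 53/13xy - 25/26y^2 - 26/3x - 83/26y → -100/9y^3 + 5/3x^2 - 173/117xy - 25/26y^2 - 26/3x + 6013/234y
  leading term y^3: subtract (-10/3y)·g_3 from -100/9y^3 + 5/3x^2 - 173/117xy - 25/26y^2 - 26/3x + 6013/234y → 5/3x^2 + 224/39xy + 20/13y^2 - 26/3x - 92/39y
  leading term x^2: subtract (-100/39)·g_4 from 5/3x^2 + 224/39xy + 20/13y^2 - 26/3x - 92/39y → 224/39xy + 20/13y^2 - 73/39x - 103/26y - 415/78
  leading term xy: subtract (-560/117)·f_1 from 224/39xy + 20/13y^2 - 73/39x - 103/26y - 415/78 → -2060/117y^2 - 103/9x - 103/26y + 10403/234
  leading term y^2: subtract (-206/39)·g_3 from -2060/117y^2 - 103/9x - 103/26y + 10403/234 → 0
  remainder 0.

S(f_2,g_4): lcm = x^2y. S = -1/2x^2 + 173/52xy - 25/26y^2 - 1/4x - 83/26y.
  leading term x^2: subtract (10/13)·g_4 from -1/2x^2 + 173/52xy - 25/26y^2 - 1/4x - 83/26y → 173/52xy - 25/26y^2 - 119/52x - 141/52y + 83/52
  leading term xy: subtract (-865/312)·f_1 from 173/52xy - 25/26y^2 - 119/52x - 141/52y + 83/52 → -470/39y^2 - 47/6x - 141/52y + 4747/156
  leading term y^2: subtract (-47/13)·g_3 from -470/39y^2 - 47/6x - 141/52y + 4747/156 → 0
  remainder 0.

S(g_3,g_4): leading monomials are coprime, so the S-polynomial reduces to 0 (Buchberger's first criterion).
Every S-polynomial of the final basis reduces to 0, so we have a Gröbner basis.
Inter-reduce: drop elements whose leading term is divisible by another's, tail-reduce, and make monic.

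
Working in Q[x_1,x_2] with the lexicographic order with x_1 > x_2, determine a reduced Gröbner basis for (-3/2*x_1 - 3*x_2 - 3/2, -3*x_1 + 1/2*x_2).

G = {x_1 + 1/13, x_2 + 6/13}

f_1 = -3/2*x_1 - 3*x_2 - 3/2, LT = x_1.
f_2 = -3*x_1 + 1/2*x_2, LT = x_1.

S(f_1,f_2): lcm = x_1. S = 13/6*x_2 + 1.
  leading term x_2: no divisor's leading term divides it; move 13/6*x_2 to the remainder.
  leading term 1: no divisor's leading term divides it; move 1 to the remainder.
  remainder 13/6*x_2 + 1 ≠ 0; add g_3 = 13/6*x_2 + 1 to the basis.

The other S-polynomials (S(f_1,g_3), S(f_2,g_3)) all reduce to 0 modulo the current basis, so we have a Gröbner basis.
Inter-reduce: drop elements whose leading term is divisible by another's, tail-reduce, and make monic.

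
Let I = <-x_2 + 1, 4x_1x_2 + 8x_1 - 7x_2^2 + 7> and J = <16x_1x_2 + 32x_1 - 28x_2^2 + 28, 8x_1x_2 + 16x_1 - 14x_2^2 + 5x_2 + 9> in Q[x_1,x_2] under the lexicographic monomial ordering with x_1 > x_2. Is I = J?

Yes, the ideals are equal.

For a fixed monomial order, each ideal has a unique reduced Gröbner basis; comparing bases decides equality.
Buchberger on the first generating set:
f_1 = -x_2 + 1, LT = x_2.
f_2 = 4x_1x_2 + 8x_1 - 7x_2^2 + 7, LT = x_1x_2.

S(f_1,f_2): lcm = x_1x_2. S = -3x_1 + 7/4x_2^2 - 7/4.
  leading term x_1: no divisor's leading term divides it; move -3x_1 to the remainder.
  leading term x_2^2: subtract (-7/4x_2)·f_1 from 7/4x_2^2 - 7/4 → 7/4x_2 - 7/4
  leading term x_2: subtract (-7/4)·f_1 from 7/4x_2 - 7/4 → 0
  remainder -3x_1 ≠ 0; add g_3 = -3x_1 to the basis.

S(f_1,g_3): leading monomials are coprime, so the S-polynomial reduces to 0 (Buchberger's first criterion).
S(f_2,g_3): lcm = x_1x_2. S = 2x_1 - 7/4x_2^2 + 7/4.
  leading term x_1: subtract (-2/3)·g_3 from 2x_1 - 7/4x_2^2 + 7/4 → -7/4x_2^2 + 7/4
  leading term x_2^2: subtract (7/4x_2)·f_1 from -7/4x_2^2 + 7/4 → -7/4x_2 + 7/4
  leading term x_2: subtract (7/4)·f_1 from -7/4x_2 + 7/4 → 0
  remainder 0.

Every S-polynomial of the final basis reduces to 0, so we have a Gröbner basis.
Inter-reduce: drop elements whose leading term is divisible by another's, tail-reduce, and make monic.
Reduced Gröbner basis: {x_1, x_2 - 1}.

Buchberger on the second generating set:
h_1 = 16x_1x_2 + 32x_1 - 28x_2^2 + 28, LT = x_1x_2.
h_2 = 8x_1x_2 + 16x_1 - 14x_2^2 + 5x_2 + 9, LT = x_1x_2.

S(h_1,h_2): lcm = x_1x_2. S = -5/8x_2 + 5/8.
  leading term x_2: no divisor's leading term divides it; move -5/8x_2 to the remainder.
  leading term 1: no divisor's leading term divides it; move 5/8 to the remainder.
  remainder -5/8x_2 + 5/8 ≠ 0; add k_3 = -5/8x_2 + 5/8 to the basis.

S(h_1,k_3): lcm = x_1x_2. S = 3x_1 - 7/4x_2^2 + 7/4.
  leading term x_1: no divisor's leading term divides it; move 3x_1 to the remainder.
  leading term x_2^2: subtract (14/5x_2)·k_3 from -7/4x_2^2 + 7/4 → -7/4x_2 + 7/4
  leading term x_2: subtract (14/5)·k_3 from -7/4x_2 + 7/4 → 0
  remainder 3x_1 ≠ 0; add k_4 = 3x_1 to the basis.

S(h_2,k_3): lcm = x_1x_2. S = 3x_1 - 7/4x_2^2 + 5/8x_2 + 9/8.
  leading term x_1: subtract (1)·k_4 from 3x_1 - 7/4x_2^2 + 5/8x_2 + 9/8 → -7/4x_2^2 + 5/8x_2 + 9/8
  leading term x_2^2: subtract (14/5x_2)·k_3 from -7/4x_2^2 + 5/8x_2 + 9/8 → -9/8x_2 + 9/8
  leading term x_2: subtract (9/5)·k_3 from -9/8x_2 + 9/8 → 0
  remainder 0.

S(h_1,k_4): lcm = x_1x_2. S = 2x_1 - 7/4x_2^2 + 7/4.
  leading term x_1: subtract (2/3)·k_4 from 2x_1 - 7/4x_2^2 + 7/4 → -7/4x_2^2 + 7/4
  leading term x_2^2: subtract (14/5x_2)·k_3 from -7/4x_2^2 + 7/4 → -7/4x_2 + 7/4
  leading term x_2: subtract (14/5)·k_3 from -7/4x_2 + 7/4 → 0
  remainder 0.

S(h_2,k_4): lcm = x_1x_2. S = 2x_1 - 7/4x_2^2 + 5/8x_2 + 9/8.
  leading term x_1: subtract (2/3)·k_4 from 2x_1 - 7/4x_2^2 + 5/8x_2 + 9/8 → -7/4x_2^2 + 5/8x_2 + 9/8
  leading term x_2^2: subtract (14/5x_2)·k_3 from -7/4x_2^2 + 5/8x_2 + 9/8 → -9/8x_2 + 9/8
  leading term x_2: subtract (9/5)·k_3 from -9/8x_2 + 9/8 → 0
  remainder 0.

S(k_3,k_4): leading monomials are coprime, so the S-polynomial reduces to 0 (Buchberger's first criterion).
Every S-polynomial of the final basis reduces to 0, so we have a Gröbner basis.
Inter-reduce: drop elements whose leading term is divisible by another's, tail-reduce, and make monic.
Reduced Gröbner basis: {x_1, x_2 - 1}.

The two bases agree; hence the ideals are identical.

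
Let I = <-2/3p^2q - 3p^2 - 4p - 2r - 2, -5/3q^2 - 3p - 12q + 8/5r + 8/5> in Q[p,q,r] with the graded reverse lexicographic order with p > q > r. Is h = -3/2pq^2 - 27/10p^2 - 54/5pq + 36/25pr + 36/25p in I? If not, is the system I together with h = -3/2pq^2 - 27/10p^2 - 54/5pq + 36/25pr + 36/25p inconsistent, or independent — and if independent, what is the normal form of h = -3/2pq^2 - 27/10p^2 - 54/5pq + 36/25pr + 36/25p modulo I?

-3/2pq^2 - 27/10p^2 - 54/5pq + 36/25pr + 36/25p lies in I (it reduces to 0).

First compute the reduced Gröbner basis of I by Buchberger's algorithm.
f_1 = -2/3p^2q - 3p^2 - 4p - 2r - 2, LT = p^2q.
f_2 = -5/3q^2 - 3p - 12q + 8/5r + 8/5, LT = q^2.

S(f_1,f_2): lcm = p^2q^2. S = -9/5p^3 - 27/10p^2q + 24/25p^2r + 24/25p^2 + 6pq + 3qr + 3q.
  reduce S modulo (f_1, f_2):
  remainder -9/5p^3 + 24/25p^2r + 1311/100p^2 + 6pq + 3qr + 81/5p + 3q + 81/10r + 81/10 ≠ 0; add k_3 = -9/5p^3 + 24/25p^2r + 1311/100p^2 + 6pq + 3qr + 81/5p + 3q + 81/10r + 81/10 to the basis.

The other S-polynomials (S(f_1,k_3), S(f_2,k_3)) all reduce to 0 modulo the current basis, so we have a Gröbner basis.
Inter-reduce: drop elements whose leading term is divisible by another's, tail-reduce, and make monic.
Reduced Gröbner basis: {p^3 - 8/15p^2r - 437/60p^2 - 10/3pq - 5/3qr - 9p - 5/3q - 9/2r - 9/2, p^2q + 9/2p^2 + 6p + 3r + 3, q^2 + 9/5p + 36/5q - 24/25r - 24/25}.
Label its elements g_1 = p^3 - 8/15p^2r - 437/60p^2 - 10/3pq - 5/3qr - 9p - 5/3q - 9/2r - 9/2, g_2 = p^2q + 9/2p^2 + 6p + 3r + 3, g_3 = q^2 + 9/5p + 36/5q - 24/25r - 24/25.

Reduce h = -3/2pq^2 - 27/10p^2 - 54/5pq + 36/25pr + 36/25p modulo G:
  leading term pq^2: subtract (-3/2p)·g_3 from -3/2pq^2 - 27/10p^2 - 54/5pq + 36/25pr + 36/25p → 0
  normal form = 0.
Since the normal form is 0, h ∈ I.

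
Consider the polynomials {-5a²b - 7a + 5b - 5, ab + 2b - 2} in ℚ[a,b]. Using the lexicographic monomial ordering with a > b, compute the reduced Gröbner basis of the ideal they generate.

G = {a + 15/17b - 15/17, b² - 49/15b + 34/15}

f_1 = -5a²b - 7a + 5b - 5, LT = a²b.
f_2 = ab + 2b - 2, LT = ab.

S(f_1,f_2): lcm = a²b. S = -2ab + 17/5a - b + 1.
  leading term ab: subtract (-2)·f_2 from -2ab + 17/5a - b + 1 → 17/5a + 3b - 3
  leading term a: no divisor's leading term divides it; move 17/5a to the remainder.
  leading term b: no divisor's leading term divides it; move 3b to the remainder.
  leading term 1: no divisor's leading term divides it; move -3 to the remainder.
  remainder 17/5a + 3b - 3 ≠ 0; add g_3 = 17/5a + 3b - 3 to the basis.

S(f_1,g_3): lcm = a²b. S = -15/17ab² + 15/17ab + 7/5a - b + 1.
  leading term ab²: subtract (-15/17b)·f_2 from -15/17ab² + 15/17ab + 7/5a - b + 1 → 15/17ab + 7/5a + 30/17b² - 47/17b + 1
  leading term ab: subtract (15/17)·f_2 from 15/17ab + 7/5a + 30/17b² - 47/17b + 1 → 7/5a + 30/17b² - 77/17b + 47/17
  leading term a: subtract (7/17)·g_3 from 7/5a + 30/17b² - 77/17b + 47/17 → 30/17b² - 98/17b + 4
  leading term b²: no divisor's leading term divides it; move 30/17b² to the remainder.
  leading term b: no divisor's leading term divides it; move -98/17b to the remainder.
  leading term 1: no divisor's leading term divides it; move 4 to the remainder.
  remainder 30/17b² - 98/17b + 4 ≠ 0; add g_4 = 30/17b² - 98/17b + 4 to the basis.

The other S-polynomials (S(f_2,g_3), S(f_1,g_4), S(f_2,g_4), S(g_3,g_4)) all reduce to 0 modulo the current basis, so we have a Gröbner basis.
Inter-reduce: drop elements whose leading term is divisible by another's, tail-reduce, and make monic.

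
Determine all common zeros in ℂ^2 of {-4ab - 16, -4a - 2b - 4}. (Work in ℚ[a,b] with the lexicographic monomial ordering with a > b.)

{(1, -4), (-2, 2)}

Compute a lex Gröbner basis by Buchberger's algorithm.
f_1 = -4ab - 16, LT = ab.
f_2 = -4a - 2b - 4, LT = a.

S(f_1,f_2): lcm = ab. S = -½b² - b + 4.
  leading term b²: no divisor's leading term divides it; move -½b² to the remainder.
  leading term b: no divisor's leading term divides it; move -b to the remainder.
  leading term 1: no divisor's leading term divides it; move 4 to the remainder.
  remainder -½b² - b + 4 ≠ 0; add h_3 = -½b² - b + 4 to the basis.

The other S-polynomials (S(f_1,h_3), S(f_2,h_3)) all reduce to 0 modulo the current basis, so we have a Gröbner basis.
Inter-reduce: drop elements whose leading term is divisible by another's, tail-reduce, and make monic.
Reduced Gröbner basis: {a + ½b + 1, b² + 2b - 8}.

Since the basis is lex-ordered, b² + 2b - 8 is univariate in b. Its roots are {-4, 2}. Back-substituting each root into the other basis elements fixes the other coordinates.
  b = -4: the earlier basis element becomes a - 1 = 0, giving a = 1 — point (1, -4).
  b = 2: the earlier basis element becomes a + 2 = 0, giving a = -2 — point (-2, 2).
Each listed point satisfies every original equation (direct substitution).
Zero-dimensionality of the ideal guarantees finitely many solutions over ℂ.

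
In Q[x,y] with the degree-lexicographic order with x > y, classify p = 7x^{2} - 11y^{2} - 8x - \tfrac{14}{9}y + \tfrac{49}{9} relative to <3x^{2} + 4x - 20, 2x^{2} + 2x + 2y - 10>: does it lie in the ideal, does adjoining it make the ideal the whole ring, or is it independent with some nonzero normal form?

Adjoining 7x^{2} - 11y^{2} - 8x - \tfrac{14}{9}y + \tfrac{49}{9} makes the ideal the whole ring: the system is inconsistent.

First compute the reduced Gröbner basis of I by Buchberger's algorithm.
f_1 = 3x^{2} + 4x - 20, LT = x^{2}.
f_2 = 2x^{2} + 2x + 2y - 10, LT = x^{2}.

S(f_1,f_2): lcm = x^{2}. S = \tfrac{1}{3}x - y - \tfrac{5}{3}.
  leading term x: no divisor's leading term divides it; move \tfrac{1}{3}x to the remainder.
  leading term y: no divisor's leading term divides it; move -y to the remainder.
  leading term 1: no divisor's leading term divides it; move -\tfrac{5}{3} to the remainder.
  remainder \tfrac{1}{3}x - y - \tfrac{5}{3} ≠ 0; add h_3 = \tfrac{1}{3}x - y - \tfrac{5}{3} to the basis.

S(f_1,h_3): lcm = x^{2}. S = 3xy + \tfrac{19}{3}x - \tfrac{20}{3}.
  leading term xy: subtract (9y)·h_3 from 3xy + \tfrac{19}{3}x - \tfrac{20}{3} → 9y^{2} + \tfrac{19}{3}x + 15y - \tfrac{20}{3}
  leading term y^{2}: no divisor's leading term divides it; move 9y^{2} to the remainder.
  leading term x: subtract (19)·h_3 from \tfrac{19}{3}x + 15y - \tfrac{20}{3} → 34y + 25
  leading term y: no divisor's leading term divides it; move 34y to the remainder.
  leading term 1: no divisor's leading term divides it; move 25 to the remainder.
  remainder 9y^{2} + 34y + 25 ≠ 0; add h_4 = 9y^{2} + 34y + 25 to the basis.

S(f_2,h_3): lcm = x^{2}. S = 3xy + 6x + y - 5.
  leading term xy: subtract (9y)·h_3 from 3xy + 6x + y - 5 → 9y^{2} + 6x + 16y - 5
  leading term y^{2}: subtract (1)·h_4 from 9y^{2} + 6x + 16y - 5 → 6x - 18y - 30
  leading term x: subtract (18)·h_3 from 6x - 18y - 30 → 0
  remainder 0.

S(f_1,h_4): leading monomials are coprime, so the S-polynomial reduces to 0 (Buchberger's first criterion).
S(f_2,h_4): leading monomials are coprime, so the S-polynomial reduces to 0 (Buchberger's first criterion).
S(h_3,h_4): leading monomials are coprime, so the S-polynomial reduces to 0 (Buchberger's first criterion).
Every S-polynomial of the final basis reduces to 0, so we have a Gröbner basis.
Inter-reduce: drop elements whose leading term is divisible by another's, tail-reduce, and make monic.
Reduced Gröbner basis: {y^{2} + \tfrac{34}{9}y + \tfrac{25}{9}, x - 3y - 5}.
Label its elements g_1 = y^{2} + \tfrac{34}{9}y + \tfrac{25}{9}, g_2 = x - 3y - 5.

Reduce p = 7x^{2} - 11y^{2} - 8x - \tfrac{14}{9}y + \tfrac{49}{9} modulo G:
  leading term x^{2}: subtract (7x)·g_2 from 7x^{2} - 11y^{2} - 8x - \tfrac{14}{9}y + \tfrac{49}{9} → 21xy - 11y^{2} + 27x - \tfrac{14}{9}y + \tfrac{49}{9}
  leading term xy: subtract (21y)·g_2 from 21xy - 11y^{2} + 27x - \tfrac{14}{9}y + \tfrac{49}{9} → 52y^{2} + 27x + \tfrac{931}{9}y + \tfrac{49}{9}
  leading term y^{2}: subtract (52)·g_1 from 52y^{2} + 27x + \tfrac{931}{9}y + \tfrac{49}{9} → 27x - 93y - 139
  leading term x: subtract (27)·g_2 from 27x - 93y - 139 → -12y - 4
  leading term y: no divisor's leading term divides it; move -12y to the remainder.
  leading term 1: no divisor's leading term divides it; move -4 to the remainder.
  normal form = -12y - 4.
The normal form is nonzero, so p ∉ I. Since p minus its normal form lies in I, I + (p) = I + (r) where r = -12y - 4; decide whether this ideal is the whole ring.
Run Buchberger on G together with r (pairs among the g_i already reduce to 0 since G is a Gröbner basis):
g_1 = y^{2} + \tfrac{34}{9}y + \tfrac{25}{9}, LT = y^{2}.
g_2 = x - 3y - 5, LT = x.
r = -12y - 4, LT = y.

S(g_1,g_2): leading monomials are coprime, so the S-polynomial reduces to 0 (Buchberger's first criterion).
S(g_1,r): lcm = y^{2}. S = \tfrac{31}{9}y + \tfrac{25}{9}.
  leading term y: subtract (-\tfrac{31}{108})·r from \tfrac{31}{9}y + \tfrac{25}{9} → \tfrac{44}{27}
  leading term 1: no divisor's leading term divides it; move \tfrac{44}{27} to the remainder.
  remainder \tfrac{44}{27} ≠ 0; add m_4 = \tfrac{44}{27} to the basis.

S(g_2,r): leading monomials are coprime, so the S-polynomial reduces to 0 (Buchberger's first criterion).
S(g_1,m_4): leading monomials are coprime, so the S-polynomial reduces to 0 (Buchberger's first criterion).
S(g_2,m_4): leading monomials are coprime, so the S-polynomial reduces to 0 (Buchberger's first criterion).
S(r,m_4): leading monomials are coprime, so the S-polynomial reduces to 0 (Buchberger's first criterion).
Every S-polynomial of the final basis reduces to 0, so we have a Gröbner basis.
Inter-reduce: drop elements whose leading term is divisible by another's, tail-reduce, and make monic.
Reduced Gröbner basis: {1}.
The reduced Gröbner basis of I + (p) is {1}: the ideal is the whole ring, so the enlarged system has no common solution — adjoining p is inconsistent.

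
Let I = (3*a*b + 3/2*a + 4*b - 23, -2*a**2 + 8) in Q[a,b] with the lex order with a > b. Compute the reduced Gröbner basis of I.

f_1 = 3*a*b + 3/2*a + 4*b - 23, LT = a*b.
f_2 = -2*a**2 + 8, LT = a**2.

S(f_1,f_2): lcm = a**2*b. S = 1/2*a**2 + 4/3*a*b - 23/3*a + 4*b.
  leading term a**2: subtract (-1/4)·f_2 from 1/2*a**2 + 4/3*a*b - 23/3*a + 4*b → 4/3*a*b - 23/3*a + 4*b + 2
  leading term a*b: subtract (4/9)·f_1 from 4/3*a*b - 23/3*a + 4*b + 2 → -25/3*a + 20/9*b + 110/9
  leading term a: no divisor's leading term divides it; move -25/3*a to the remainder.
  leading term b: no divisor's leading term divides it; move 20/9*b to the remainder.
  leading term 1: no divisor's leading term divides it; move 110/9 to the remainder.
  remainder -25/3*a + 20/9*b + 110/9 ≠ 0; add g_3 = -25/3*a + 20/9*b + 110/9 to the basis.

S(f_1,g_3): lcm = a*b. S = 1/2*a + 4/15*b**2 + 14/5*b - 23/3.
  leading term a: subtract (-3/50)·g_3 from 1/2*a + 4/15*b**2 + 14/5*b - 23/3 → 4/15*b**2 + 44/15*b - 104/15
  leading term b**2: no divisor's leading term divides it; move 4/15*b**2 to the remainder.
  leading term b: no divisor's leading term divides it; move 44/15*b to the remainder.
  leading term 1: no divisor's leading term divides it; move -104/15 to the remainder.
  remainder 4/15*b**2 + 44/15*b - 104/15 ≠ 0; add g_4 = 4/15*b**2 + 44/15*b - 104/15 to the basis.

The other S-polynomials (S(f_2,g_3), S(f_1,g_4), S(f_2,g_4), S(g_3,g_4)) all reduce to 0 modulo the current basis, so we have a Gröbner basis.
Inter-reduce: drop elements whose leading term is divisible by another's, tail-reduce, and make monic.

G = {a - 4/15*b - 22/15, b**2 + 11*b - 26}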